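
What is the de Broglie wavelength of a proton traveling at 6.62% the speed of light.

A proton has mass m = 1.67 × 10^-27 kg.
2.00 × 10^-14 m

Using the de Broglie relation λ = h/(mv):

v = 6.62% × c = 1.985 × 10^7 m/s

λ = h/(mv)
λ = (6.626 × 10^-34 J·s) / (1.67 × 10^-27 kg × 1.985 × 10^7 m/s)
λ = 2.00 × 10^-14 m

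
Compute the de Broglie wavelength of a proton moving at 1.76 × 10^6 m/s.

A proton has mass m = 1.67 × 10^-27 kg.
2.25 × 10^-13 m

Using the de Broglie relation λ = h/(mv):

λ = h/(mv)
λ = (6.626 × 10^-34 J·s) / (1.67 × 10^-27 kg × 1.76 × 10^6 m/s)
λ = 2.25 × 10^-13 m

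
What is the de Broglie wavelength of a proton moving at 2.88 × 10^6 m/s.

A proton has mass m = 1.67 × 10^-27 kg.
1.38 × 10^-13 m

Using the de Broglie relation λ = h/(mv):

λ = h/(mv)
λ = (6.626 × 10^-34 J·s) / (1.67 × 10^-27 kg × 2.88 × 10^6 m/s)
λ = 1.38 × 10^-13 m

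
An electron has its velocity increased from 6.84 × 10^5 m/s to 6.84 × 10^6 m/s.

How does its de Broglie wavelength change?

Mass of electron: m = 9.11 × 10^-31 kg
The wavelength decreases by a factor of 10.

Using λ = h/(mv):

Initial wavelength: λ₁ = h/(mv₁) = 1.06 × 10^-9 m
Final wavelength: λ₂ = h/(mv₂) = 1.06 × 10^-10 m

Since λ ∝ 1/v, when velocity increases by a factor of 10, the wavelength decreases by a factor of 10.

λ₂/λ₁ = v₁/v₂ = 1/10

The wavelength decreases by a factor of 10.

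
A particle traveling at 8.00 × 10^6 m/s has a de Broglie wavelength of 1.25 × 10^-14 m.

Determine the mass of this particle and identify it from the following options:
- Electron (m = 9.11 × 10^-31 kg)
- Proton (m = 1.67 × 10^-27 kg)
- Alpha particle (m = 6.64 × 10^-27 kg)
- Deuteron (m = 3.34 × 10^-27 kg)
The particle is an alpha particle.

From λ = h/(mv), solve for mass:

m = h/(λv)
m = (6.626 × 10^-34 J·s) / (1.25 × 10^-14 m × 8.00 × 10^6 m/s)
m = 6.63 × 10^-27 kg

Comparing with the listed masses, this is closest to an alpha particle.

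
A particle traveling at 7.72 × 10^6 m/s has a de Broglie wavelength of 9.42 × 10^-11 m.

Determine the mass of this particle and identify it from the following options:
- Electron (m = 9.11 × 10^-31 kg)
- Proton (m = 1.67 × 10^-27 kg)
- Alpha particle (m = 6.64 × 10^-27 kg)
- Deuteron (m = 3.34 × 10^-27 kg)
The particle is an electron.

From λ = h/(mv), solve for mass:

m = h/(λv)
m = (6.626 × 10^-34 J·s) / (9.42 × 10^-11 m × 7.72 × 10^6 m/s)
m = 9.11 × 10^-31 kg

Comparing with the listed masses, this is closest to an electron.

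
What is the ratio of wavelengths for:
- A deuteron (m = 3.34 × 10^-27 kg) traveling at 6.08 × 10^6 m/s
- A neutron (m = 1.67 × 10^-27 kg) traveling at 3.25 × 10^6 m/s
λ₁/λ₂ = 0.267

Using λ = h/(mv):

λ₁ = h/(m₁v₁) = 3.26 × 10^-14 m
λ₂ = h/(m₂v₂) = 1.22 × 10^-13 m

Ratio λ₁/λ₂ = (m₂v₂)/(m₁v₁)
         = (1.67 × 10^-27 kg × 3.25 × 10^6 m/s) / (3.34 × 10^-27 kg × 6.08 × 10^6 m/s)
         = 0.267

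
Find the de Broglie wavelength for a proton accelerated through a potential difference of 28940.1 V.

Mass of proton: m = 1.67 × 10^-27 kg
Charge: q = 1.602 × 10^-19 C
1.68 × 10^-13 m

When a particle is accelerated through voltage V, it gains kinetic energy KE = qV.

The de Broglie wavelength is then λ = h/√(2mqV):

λ = h/√(2mqV)
λ = (6.626 × 10^-34 J·s) / √(2 × 1.67 × 10^-27 kg × 1.602 × 10^-19 C × 28940.1 V)
λ = 1.68 × 10^-13 m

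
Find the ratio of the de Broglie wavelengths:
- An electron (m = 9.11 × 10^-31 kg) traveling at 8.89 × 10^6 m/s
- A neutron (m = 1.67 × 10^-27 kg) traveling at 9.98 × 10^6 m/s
λ₁/λ₂ = 2.06 × 10^3

Using λ = h/(mv):

λ₁ = h/(m₁v₁) = 8.18 × 10^-11 m
λ₂ = h/(m₂v₂) = 3.98 × 10^-14 m

Ratio λ₁/λ₂ = (m₂v₂)/(m₁v₁)
         = (1.67 × 10^-27 kg × 9.98 × 10^6 m/s) / (9.11 × 10^-31 kg × 8.89 × 10^6 m/s)
         = 2.06 × 10^3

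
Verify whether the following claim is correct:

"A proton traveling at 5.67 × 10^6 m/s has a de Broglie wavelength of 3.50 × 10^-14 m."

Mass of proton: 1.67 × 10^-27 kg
False

The claim is incorrect.

Using λ = h/(mv):
λ = (6.626 × 10^-34 J·s) / (1.67 × 10^-27 kg × 5.67 × 10^6 m/s)
λ = 7.00 × 10^-14 m

The actual wavelength differs from the claimed 3.50 × 10^-14 m.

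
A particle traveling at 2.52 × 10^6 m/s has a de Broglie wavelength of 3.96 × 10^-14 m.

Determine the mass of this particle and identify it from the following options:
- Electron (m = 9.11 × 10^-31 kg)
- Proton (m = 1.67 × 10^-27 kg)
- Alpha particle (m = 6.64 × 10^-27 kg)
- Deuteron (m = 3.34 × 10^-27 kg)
The particle is an alpha particle.

From λ = h/(mv), solve for mass:

m = h/(λv)
m = (6.626 × 10^-34 J·s) / (3.96 × 10^-14 m × 2.52 × 10^6 m/s)
m = 6.64 × 10^-27 kg

Comparing with the listed masses, this is closest to an alpha particle.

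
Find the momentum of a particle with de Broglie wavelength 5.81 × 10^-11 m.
1.14 × 10^-23 kg·m/s

From the de Broglie relation λ = h/p, we solve for p:

p = h/λ
p = (6.626 × 10^-34 J·s) / (5.81 × 10^-11 m)
p = 1.14 × 10^-23 kg·m/s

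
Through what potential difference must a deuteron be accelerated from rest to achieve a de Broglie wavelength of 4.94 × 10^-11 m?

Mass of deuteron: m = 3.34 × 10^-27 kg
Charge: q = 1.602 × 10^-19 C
1.68 × 10^-1 V

From λ = h/√(2mqV), we solve for V:

λ² = h²/(2mqV)
V = h²/(2mqλ²)
V = (6.626 × 10^-34 J·s)² / (2 × 3.34 × 10^-27 kg × 1.602 × 10^-19 C × (4.94 × 10^-11 m)²)
V = 1.68 × 10^-1 V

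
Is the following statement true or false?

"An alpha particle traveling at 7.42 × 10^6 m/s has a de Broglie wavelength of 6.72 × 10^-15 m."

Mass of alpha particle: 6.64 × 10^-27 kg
False

The claim is incorrect.

Using λ = h/(mv):
λ = (6.626 × 10^-34 J·s) / (6.64 × 10^-27 kg × 7.42 × 10^6 m/s)
λ = 1.34 × 10^-14 m

The actual wavelength differs from the claimed 6.72 × 10^-15 m.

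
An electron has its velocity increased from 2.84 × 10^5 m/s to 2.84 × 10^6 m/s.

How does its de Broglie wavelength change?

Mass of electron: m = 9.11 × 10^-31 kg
The wavelength decreases by a factor of 10.

Using λ = h/(mv):

Initial wavelength: λ₁ = h/(mv₁) = 2.56 × 10^-9 m
Final wavelength: λ₂ = h/(mv₂) = 2.56 × 10^-10 m

Since λ ∝ 1/v, when velocity increases by a factor of 10, the wavelength decreases by a factor of 10.

λ₂/λ₁ = v₁/v₂ = 1/10

The wavelength decreases by a factor of 10.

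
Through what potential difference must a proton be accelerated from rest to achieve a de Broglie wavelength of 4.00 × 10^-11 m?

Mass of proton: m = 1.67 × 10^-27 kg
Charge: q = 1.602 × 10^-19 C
5.13 × 10^-1 V

From λ = h/√(2mqV), we solve for V:

λ² = h²/(2mqV)
V = h²/(2mqλ²)
V = (6.626 × 10^-34 J·s)² / (2 × 1.67 × 10^-27 kg × 1.602 × 10^-19 C × (4.00 × 10^-11 m)²)
V = 5.13 × 10^-1 V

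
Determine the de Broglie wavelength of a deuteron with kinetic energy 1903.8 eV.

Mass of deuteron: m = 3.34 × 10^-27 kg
4.64 × 10^-13 m

Using λ = h/√(2mKE):

First convert KE to Joules: KE = 1903.8 eV = 3.050 × 10^-16 J

λ = h/√(2mKE)
λ = (6.626 × 10^-34 J·s) / √(2 × 3.34 × 10^-27 kg × 3.050 × 10^-16 J)
λ = 4.64 × 10^-13 m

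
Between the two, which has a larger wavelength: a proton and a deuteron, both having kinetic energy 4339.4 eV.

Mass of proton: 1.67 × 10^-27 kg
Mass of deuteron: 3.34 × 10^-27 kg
The proton has the longer wavelength.

Using λ = h/√(2mKE):

For proton: λ₁ = h/√(2m₁KE) = 4.35 × 10^-13 m
For deuteron: λ₂ = h/√(2m₂KE) = 3.07 × 10^-13 m

Since λ ∝ 1/√m at constant kinetic energy, the lighter particle has the longer wavelength.

The proton has the longer de Broglie wavelength.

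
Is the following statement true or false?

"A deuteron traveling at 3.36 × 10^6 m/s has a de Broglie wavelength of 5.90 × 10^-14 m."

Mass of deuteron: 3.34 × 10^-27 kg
True

The claim is correct.

Using λ = h/(mv):
λ = (6.626 × 10^-34 J·s) / (3.34 × 10^-27 kg × 3.36 × 10^6 m/s)
λ = 5.90 × 10^-14 m

This matches the claimed value.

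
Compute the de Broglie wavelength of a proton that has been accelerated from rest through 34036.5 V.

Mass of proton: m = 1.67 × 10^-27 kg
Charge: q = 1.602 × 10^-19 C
1.55 × 10^-13 m

When a particle is accelerated through voltage V, it gains kinetic energy KE = qV.

The de Broglie wavelength is then λ = h/√(2mqV):

λ = h/√(2mqV)
λ = (6.626 × 10^-34 J·s) / √(2 × 1.67 × 10^-27 kg × 1.602 × 10^-19 C × 34036.5 V)
λ = 1.55 × 10^-13 m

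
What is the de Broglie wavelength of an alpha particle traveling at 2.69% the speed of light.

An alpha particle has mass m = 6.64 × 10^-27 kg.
1.24 × 10^-14 m

Using the de Broglie relation λ = h/(mv):

v = 2.69% × c = 8.064 × 10^6 m/s

λ = h/(mv)
λ = (6.626 × 10^-34 J·s) / (6.64 × 10^-27 kg × 8.064 × 10^6 m/s)
λ = 1.24 × 10^-14 m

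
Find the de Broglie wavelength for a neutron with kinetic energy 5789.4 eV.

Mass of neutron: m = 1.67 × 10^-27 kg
3.76 × 10^-13 m

Using λ = h/√(2mKE):

First convert KE to Joules: KE = 5789.4 eV = 9.276 × 10^-16 J

λ = h/√(2mKE)
λ = (6.626 × 10^-34 J·s) / √(2 × 1.67 × 10^-27 kg × 9.276 × 10^-16 J)
λ = 3.76 × 10^-13 m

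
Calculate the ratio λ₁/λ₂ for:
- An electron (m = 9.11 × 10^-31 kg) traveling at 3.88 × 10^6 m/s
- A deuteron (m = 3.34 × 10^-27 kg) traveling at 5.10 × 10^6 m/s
λ₁/λ₂ = 4.82 × 10^3

Using λ = h/(mv):

λ₁ = h/(m₁v₁) = 1.87 × 10^-10 m
λ₂ = h/(m₂v₂) = 3.89 × 10^-14 m

Ratio λ₁/λ₂ = (m₂v₂)/(m₁v₁)
         = (3.34 × 10^-27 kg × 5.10 × 10^6 m/s) / (9.11 × 10^-31 kg × 3.88 × 10^6 m/s)
         = 4.82 × 10^3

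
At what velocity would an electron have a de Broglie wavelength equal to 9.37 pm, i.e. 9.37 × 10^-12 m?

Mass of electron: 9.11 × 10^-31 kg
7.76 × 10^7 m/s

From λ = h/(mv), solve for v:

v = h/(mλ)
v = (6.626 × 10^-34 J·s) / (9.11 × 10^-31 kg × 9.37 × 10^-12 m)
v = 7.76 × 10^7 m/s

Note: This velocity is 25.9% of the speed of light, so relativistic corrections would be needed for a more accurate calculation.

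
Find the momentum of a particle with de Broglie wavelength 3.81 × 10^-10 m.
1.74 × 10^-24 kg·m/s

From the de Broglie relation λ = h/p, we solve for p:

p = h/λ
p = (6.626 × 10^-34 J·s) / (3.81 × 10^-10 m)
p = 1.74 × 10^-24 kg·m/s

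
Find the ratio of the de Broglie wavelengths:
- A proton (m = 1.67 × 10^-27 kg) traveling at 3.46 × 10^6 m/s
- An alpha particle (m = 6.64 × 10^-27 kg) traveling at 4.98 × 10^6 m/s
λ₁/λ₂ = 5.72

Using λ = h/(mv):

λ₁ = h/(m₁v₁) = 1.15 × 10^-13 m
λ₂ = h/(m₂v₂) = 2.00 × 10^-14 m

Ratio λ₁/λ₂ = (m₂v₂)/(m₁v₁)
         = (6.64 × 10^-27 kg × 4.98 × 10^6 m/s) / (1.67 × 10^-27 kg × 3.46 × 10^6 m/s)
         = 5.72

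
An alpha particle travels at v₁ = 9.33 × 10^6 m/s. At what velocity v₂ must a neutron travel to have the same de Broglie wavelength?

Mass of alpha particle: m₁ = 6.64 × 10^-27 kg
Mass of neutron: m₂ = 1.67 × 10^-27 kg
v₂ = 3.71 × 10^7 m/s

For equal de Broglie wavelengths: λ₁ = λ₂

h/(m₁v₁) = h/(m₂v₂)
m₁v₁ = m₂v₂
v₂ = v₁ · (m₁/m₂)

v₂ = 9.33 × 10^6 m/s × (6.64 × 10^-27 kg / 1.67 × 10^-27 kg)
v₂ = 3.71 × 10^7 m/s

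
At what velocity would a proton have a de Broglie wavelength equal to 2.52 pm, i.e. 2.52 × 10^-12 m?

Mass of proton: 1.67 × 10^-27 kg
1.57 × 10^5 m/s

From λ = h/(mv), solve for v:

v = h/(mλ)
v = (6.626 × 10^-34 J·s) / (1.67 × 10^-27 kg × 2.52 × 10^-12 m)
v = 1.57 × 10^5 m/s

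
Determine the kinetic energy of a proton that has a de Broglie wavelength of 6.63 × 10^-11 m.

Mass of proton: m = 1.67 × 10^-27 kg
2.99 × 10^-20 J (or 0.187 eV)

From λ = h/√(2mKE), we solve for KE:

λ² = h²/(2mKE)
KE = h²/(2mλ²)
KE = (6.626 × 10^-34 J·s)² / (2 × 1.67 × 10^-27 kg × (6.63 × 10^-11 m)²)
KE = 2.99 × 10^-20 J
KE = 0.187 eV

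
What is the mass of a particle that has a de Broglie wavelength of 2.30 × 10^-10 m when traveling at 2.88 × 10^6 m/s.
1.00 × 10^-30 kg

From the de Broglie relation λ = h/(mv), we solve for m:

m = h/(λv)
m = (6.626 × 10^-34 J·s) / (2.30 × 10^-10 m × 2.88 × 10^6 m/s)
m = 1.00 × 10^-30 kg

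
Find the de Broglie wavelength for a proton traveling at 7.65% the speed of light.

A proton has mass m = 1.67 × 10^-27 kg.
1.73 × 10^-14 m

Using the de Broglie relation λ = h/(mv):

v = 7.65% × c = 2.293 × 10^7 m/s

λ = h/(mv)
λ = (6.626 × 10^-34 J·s) / (1.67 × 10^-27 kg × 2.293 × 10^7 m/s)
λ = 1.73 × 10^-14 m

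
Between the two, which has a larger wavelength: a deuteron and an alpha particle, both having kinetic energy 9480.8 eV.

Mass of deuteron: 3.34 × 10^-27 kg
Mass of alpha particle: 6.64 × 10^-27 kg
The deuteron has the longer wavelength.

Using λ = h/√(2mKE):

For deuteron: λ₁ = h/√(2m₁KE) = 2.08 × 10^-13 m
For alpha particle: λ₂ = h/√(2m₂KE) = 1.48 × 10^-13 m

Since λ ∝ 1/√m at constant kinetic energy, the lighter particle has the longer wavelength.

The deuteron has the longer de Broglie wavelength.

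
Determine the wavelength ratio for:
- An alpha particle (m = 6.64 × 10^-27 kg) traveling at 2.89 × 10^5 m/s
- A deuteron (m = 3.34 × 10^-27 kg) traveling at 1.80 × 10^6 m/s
λ₁/λ₂ = 3.13

Using λ = h/(mv):

λ₁ = h/(m₁v₁) = 3.45 × 10^-13 m
λ₂ = h/(m₂v₂) = 1.10 × 10^-13 m

Ratio λ₁/λ₂ = (m₂v₂)/(m₁v₁)
         = (3.34 × 10^-27 kg × 1.80 × 10^6 m/s) / (6.64 × 10^-27 kg × 2.89 × 10^5 m/s)
         = 3.13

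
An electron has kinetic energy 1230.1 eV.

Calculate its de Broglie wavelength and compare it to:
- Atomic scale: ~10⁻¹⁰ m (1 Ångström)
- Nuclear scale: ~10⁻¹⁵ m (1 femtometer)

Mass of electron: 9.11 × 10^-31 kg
λ = 3.50 × 10^-11 m, which is between nuclear and atomic scales.

Using λ = h/√(2mKE):

KE = 1230.1 eV = 1.971 × 10^-16 J

λ = h/√(2mKE)
λ = (6.626 × 10^-34 J·s) / √(2 × 9.11 × 10^-31 kg × 1.971 × 10^-16 J)
λ = 3.50 × 10^-11 m

Comparison:
- Atomic scale (10⁻¹⁰ m): λ is 0.35× this size
- Nuclear scale (10⁻¹⁵ m): λ is 3.5e+04× this size

The wavelength is between nuclear and atomic scales.

This wavelength is appropriate for probing atomic structure but too large for nuclear physics experiments.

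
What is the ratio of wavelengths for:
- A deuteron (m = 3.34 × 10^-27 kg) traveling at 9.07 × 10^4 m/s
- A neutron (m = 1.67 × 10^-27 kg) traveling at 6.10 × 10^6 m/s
λ₁/λ₂ = 33.6

Using λ = h/(mv):

λ₁ = h/(m₁v₁) = 2.19 × 10^-12 m
λ₂ = h/(m₂v₂) = 6.50 × 10^-14 m

Ratio λ₁/λ₂ = (m₂v₂)/(m₁v₁)
         = (1.67 × 10^-27 kg × 6.10 × 10^6 m/s) / (3.34 × 10^-27 kg × 9.07 × 10^4 m/s)
         = 33.6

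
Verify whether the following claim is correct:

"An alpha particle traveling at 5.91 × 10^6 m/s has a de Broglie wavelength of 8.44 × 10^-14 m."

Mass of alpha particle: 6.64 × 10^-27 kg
False

The claim is incorrect.

Using λ = h/(mv):
λ = (6.626 × 10^-34 J·s) / (6.64 × 10^-27 kg × 5.91 × 10^6 m/s)
λ = 1.69 × 10^-14 m

The actual wavelength differs from the claimed 8.44 × 10^-14 m.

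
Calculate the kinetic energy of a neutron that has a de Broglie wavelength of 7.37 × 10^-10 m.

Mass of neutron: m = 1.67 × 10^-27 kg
2.42 × 10^-22 J (or 1.51 × 10^-3 eV)

From λ = h/√(2mKE), we solve for KE:

λ² = h²/(2mKE)
KE = h²/(2mλ²)
KE = (6.626 × 10^-34 J·s)² / (2 × 1.67 × 10^-27 kg × (7.37 × 10^-10 m)²)
KE = 2.42 × 10^-22 J
KE = 1.51 × 10^-3 eV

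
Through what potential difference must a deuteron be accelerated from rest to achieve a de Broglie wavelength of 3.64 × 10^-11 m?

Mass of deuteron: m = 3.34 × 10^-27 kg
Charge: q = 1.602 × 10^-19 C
3.10 × 10^-1 V

From λ = h/√(2mqV), we solve for V:

λ² = h²/(2mqV)
V = h²/(2mqλ²)
V = (6.626 × 10^-34 J·s)² / (2 × 3.34 × 10^-27 kg × 1.602 × 10^-19 C × (3.64 × 10^-11 m)²)
V = 3.10 × 10^-1 V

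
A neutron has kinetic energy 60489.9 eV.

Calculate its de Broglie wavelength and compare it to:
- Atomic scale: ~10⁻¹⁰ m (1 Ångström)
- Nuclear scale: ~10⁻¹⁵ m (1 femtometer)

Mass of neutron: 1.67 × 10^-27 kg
λ = 1.16 × 10^-13 m, which is between nuclear and atomic scales.

Using λ = h/√(2mKE):

KE = 60489.9 eV = 9.692 × 10^-15 J

λ = h/√(2mKE)
λ = (6.626 × 10^-34 J·s) / √(2 × 1.67 × 10^-27 kg × 9.692 × 10^-15 J)
λ = 1.16 × 10^-13 m

Comparison:
- Atomic scale (10⁻¹⁰ m): λ is 0.0012× this size
- Nuclear scale (10⁻¹⁵ m): λ is 1.2e+02× this size

The wavelength is between nuclear and atomic scales.

This wavelength is appropriate for probing atomic structure but too large for nuclear physics experiments.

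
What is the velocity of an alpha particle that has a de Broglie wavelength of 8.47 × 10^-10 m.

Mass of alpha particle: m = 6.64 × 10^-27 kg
1.18 × 10^2 m/s

From the de Broglie relation λ = h/(mv), we solve for v:

v = h/(mλ)
v = (6.626 × 10^-34 J·s) / (6.64 × 10^-27 kg × 8.47 × 10^-10 m)
v = 1.18 × 10^2 m/s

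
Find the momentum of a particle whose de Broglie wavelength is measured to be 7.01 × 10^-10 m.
9.45 × 10^-25 kg·m/s

From the de Broglie relation λ = h/p, we solve for p:

p = h/λ
p = (6.626 × 10^-34 J·s) / (7.01 × 10^-10 m)
p = 9.45 × 10^-25 kg·m/s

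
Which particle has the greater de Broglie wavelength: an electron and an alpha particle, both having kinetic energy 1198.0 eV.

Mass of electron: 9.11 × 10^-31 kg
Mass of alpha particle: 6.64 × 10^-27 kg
The electron has the longer wavelength.

Using λ = h/√(2mKE):

For electron: λ₁ = h/√(2m₁KE) = 3.54 × 10^-11 m
For alpha particle: λ₂ = h/√(2m₂KE) = 4.15 × 10^-13 m

Since λ ∝ 1/√m at constant kinetic energy, the lighter particle has the longer wavelength.

The electron has the longer de Broglie wavelength.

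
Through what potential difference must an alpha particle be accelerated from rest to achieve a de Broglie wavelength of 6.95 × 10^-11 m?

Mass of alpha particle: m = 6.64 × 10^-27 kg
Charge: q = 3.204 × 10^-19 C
2.14 × 10^-2 V

From λ = h/√(2mqV), we solve for V:

λ² = h²/(2mqV)
V = h²/(2mqλ²)
V = (6.626 × 10^-34 J·s)² / (2 × 6.64 × 10^-27 kg × 3.204 × 10^-19 C × (6.95 × 10^-11 m)²)
V = 2.14 × 10^-2 V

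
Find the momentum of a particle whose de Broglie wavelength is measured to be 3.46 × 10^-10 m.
1.92 × 10^-24 kg·m/s

From the de Broglie relation λ = h/p, we solve for p:

p = h/λ
p = (6.626 × 10^-34 J·s) / (3.46 × 10^-10 m)
p = 1.92 × 10^-24 kg·m/s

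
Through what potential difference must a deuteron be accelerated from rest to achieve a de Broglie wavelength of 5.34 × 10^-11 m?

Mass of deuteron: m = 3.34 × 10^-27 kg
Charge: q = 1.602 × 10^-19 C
1.44 × 10^-1 V

From λ = h/√(2mqV), we solve for V:

λ² = h²/(2mqV)
V = h²/(2mqλ²)
V = (6.626 × 10^-34 J·s)² / (2 × 3.34 × 10^-27 kg × 1.602 × 10^-19 C × (5.34 × 10^-11 m)²)
V = 1.44 × 10^-1 V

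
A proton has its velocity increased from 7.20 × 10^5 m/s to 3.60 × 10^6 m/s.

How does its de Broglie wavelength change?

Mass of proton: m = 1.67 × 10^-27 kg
The wavelength decreases by a factor of 5.

Using λ = h/(mv):

Initial wavelength: λ₁ = h/(mv₁) = 5.51 × 10^-13 m
Final wavelength: λ₂ = h/(mv₂) = 1.10 × 10^-13 m

Since λ ∝ 1/v, when velocity increases by a factor of 5, the wavelength decreases by a factor of 5.

λ₂/λ₁ = v₁/v₂ = 1/5

The wavelength decreases by a factor of 5.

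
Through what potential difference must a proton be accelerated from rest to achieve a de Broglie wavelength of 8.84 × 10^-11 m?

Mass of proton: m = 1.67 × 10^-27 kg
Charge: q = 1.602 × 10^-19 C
1.05 × 10^-1 V

From λ = h/√(2mqV), we solve for V:

λ² = h²/(2mqV)
V = h²/(2mqλ²)
V = (6.626 × 10^-34 J·s)² / (2 × 1.67 × 10^-27 kg × 1.602 × 10^-19 C × (8.84 × 10^-11 m)²)
V = 1.05 × 10^-1 V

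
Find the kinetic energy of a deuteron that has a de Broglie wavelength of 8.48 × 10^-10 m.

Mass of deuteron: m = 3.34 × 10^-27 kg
9.14 × 10^-23 J (or 5.70 × 10^-4 eV)

From λ = h/√(2mKE), we solve for KE:

λ² = h²/(2mKE)
KE = h²/(2mλ²)
KE = (6.626 × 10^-34 J·s)² / (2 × 3.34 × 10^-27 kg × (8.48 × 10^-10 m)²)
KE = 9.14 × 10^-23 J
KE = 5.70 × 10^-4 eV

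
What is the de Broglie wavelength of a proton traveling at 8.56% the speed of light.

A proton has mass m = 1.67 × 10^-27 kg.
1.55 × 10^-14 m

Using the de Broglie relation λ = h/(mv):

v = 8.56% × c = 2.566 × 10^7 m/s

λ = h/(mv)
λ = (6.626 × 10^-34 J·s) / (1.67 × 10^-27 kg × 2.566 × 10^7 m/s)
λ = 1.55 × 10^-14 m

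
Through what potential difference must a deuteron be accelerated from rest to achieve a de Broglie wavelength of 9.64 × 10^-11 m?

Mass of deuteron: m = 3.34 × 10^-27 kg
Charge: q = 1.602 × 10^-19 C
4.41 × 10^-2 V

From λ = h/√(2mqV), we solve for V:

λ² = h²/(2mqV)
V = h²/(2mqλ²)
V = (6.626 × 10^-34 J·s)² / (2 × 3.34 × 10^-27 kg × 1.602 × 10^-19 C × (9.64 × 10^-11 m)²)
V = 4.41 × 10^-2 V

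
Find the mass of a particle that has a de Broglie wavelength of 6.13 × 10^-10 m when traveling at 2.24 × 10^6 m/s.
4.83 × 10^-31 kg

From the de Broglie relation λ = h/(mv), we solve for m:

m = h/(λv)
m = (6.626 × 10^-34 J·s) / (6.13 × 10^-10 m × 2.24 × 10^6 m/s)
m = 4.83 × 10^-31 kg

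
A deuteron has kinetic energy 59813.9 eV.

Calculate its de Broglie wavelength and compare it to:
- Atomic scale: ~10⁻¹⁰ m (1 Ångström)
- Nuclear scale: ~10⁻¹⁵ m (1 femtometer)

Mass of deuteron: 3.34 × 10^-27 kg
λ = 8.28 × 10^-14 m, which is between nuclear and atomic scales.

Using λ = h/√(2mKE):

KE = 59813.9 eV = 9.583 × 10^-15 J

λ = h/√(2mKE)
λ = (6.626 × 10^-34 J·s) / √(2 × 3.34 × 10^-27 kg × 9.583 × 10^-15 J)
λ = 8.28 × 10^-14 m

Comparison:
- Atomic scale (10⁻¹⁰ m): λ is 0.00083× this size
- Nuclear scale (10⁻¹⁵ m): λ is 83× this size

The wavelength is between nuclear and atomic scales.

This wavelength is appropriate for probing atomic structure but too large for nuclear physics experiments.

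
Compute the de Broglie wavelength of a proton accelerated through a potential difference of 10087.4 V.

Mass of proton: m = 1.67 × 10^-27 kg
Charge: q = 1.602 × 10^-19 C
2.85 × 10^-13 m

When a particle is accelerated through voltage V, it gains kinetic energy KE = qV.

The de Broglie wavelength is then λ = h/√(2mqV):

λ = h/√(2mqV)
λ = (6.626 × 10^-34 J·s) / √(2 × 1.67 × 10^-27 kg × 1.602 × 10^-19 C × 10087.4 V)
λ = 2.85 × 10^-13 m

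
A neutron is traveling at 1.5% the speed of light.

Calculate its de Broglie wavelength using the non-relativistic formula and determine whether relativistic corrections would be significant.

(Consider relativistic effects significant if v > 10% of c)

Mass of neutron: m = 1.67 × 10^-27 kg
No, relativistic corrections are not needed.

Using the non-relativistic de Broglie formula λ = h/(mv):

v = 1.5% × c = 4.497 × 10^6 m/s

λ = h/(mv)
λ = (6.626 × 10^-34 J·s) / (1.67 × 10^-27 kg × 4.497 × 10^6 m/s)
λ = 8.82 × 10^-14 m

Since v = 1.5% of c < 10% of c, relativistic corrections are NOT significant and this non-relativistic result is a good approximation.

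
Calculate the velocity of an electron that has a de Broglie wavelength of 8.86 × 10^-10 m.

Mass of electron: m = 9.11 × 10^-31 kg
8.21 × 10^5 m/s

From the de Broglie relation λ = h/(mv), we solve for v:

v = h/(mλ)
v = (6.626 × 10^-34 J·s) / (9.11 × 10^-31 kg × 8.86 × 10^-10 m)
v = 8.21 × 10^5 m/s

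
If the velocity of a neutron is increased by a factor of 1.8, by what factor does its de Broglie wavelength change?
The wavelength decreases by a factor of 1.8.

From λ = h/(mv), the wavelength is inversely proportional to velocity:

λ ∝ 1/v

If v → 1.8v, then λ → λ/1.8

When velocity is increased by a factor of 1.8, the wavelength decreases by a factor of 1.8.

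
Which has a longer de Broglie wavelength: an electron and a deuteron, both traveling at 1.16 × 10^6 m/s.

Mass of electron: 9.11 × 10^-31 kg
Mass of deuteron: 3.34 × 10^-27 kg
The electron has the longer wavelength.

Using λ = h/(mv), since both particles have the same velocity, the wavelength depends only on mass.

For electron: λ₁ = h/(m₁v) = 6.27 × 10^-10 m
For deuteron: λ₂ = h/(m₂v) = 1.71 × 10^-13 m

Since λ ∝ 1/m at constant velocity, the lighter particle has the longer wavelength.

The electron has the longer de Broglie wavelength.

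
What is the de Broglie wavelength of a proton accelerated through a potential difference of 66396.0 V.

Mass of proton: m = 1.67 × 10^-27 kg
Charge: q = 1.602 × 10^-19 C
1.11 × 10^-13 m

When a particle is accelerated through voltage V, it gains kinetic energy KE = qV.

The de Broglie wavelength is then λ = h/√(2mqV):

λ = h/√(2mqV)
λ = (6.626 × 10^-34 J·s) / √(2 × 1.67 × 10^-27 kg × 1.602 × 10^-19 C × 66396.0 V)
λ = 1.11 × 10^-13 m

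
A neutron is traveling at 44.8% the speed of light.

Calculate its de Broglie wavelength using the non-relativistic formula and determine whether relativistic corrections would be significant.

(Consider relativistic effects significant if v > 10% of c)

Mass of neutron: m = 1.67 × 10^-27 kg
Yes, relativistic corrections are needed.

Using the non-relativistic de Broglie formula λ = h/(mv):

v = 44.8% × c = 1.343 × 10^8 m/s

λ = h/(mv)
λ = (6.626 × 10^-34 J·s) / (1.67 × 10^-27 kg × 1.343 × 10^8 m/s)
λ = 2.95 × 10^-15 m

Since v = 44.8% of c > 10% of c, relativistic corrections ARE significant and the actual wavelength would differ from this non-relativistic estimate.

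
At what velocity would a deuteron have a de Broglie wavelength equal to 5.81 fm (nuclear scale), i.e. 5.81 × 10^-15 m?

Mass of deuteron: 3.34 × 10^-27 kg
3.41 × 10^7 m/s

From λ = h/(mv), solve for v:

v = h/(mλ)
v = (6.626 × 10^-34 J·s) / (3.34 × 10^-27 kg × 5.81 × 10^-15 m)
v = 3.41 × 10^7 m/s

Note: This velocity is 11.4% of the speed of light, so relativistic corrections would be needed for a more accurate calculation.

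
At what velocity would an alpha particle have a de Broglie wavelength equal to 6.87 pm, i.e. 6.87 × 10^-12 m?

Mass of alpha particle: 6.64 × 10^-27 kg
1.45 × 10^4 m/s

From λ = h/(mv), solve for v:

v = h/(mλ)
v = (6.626 × 10^-34 J·s) / (6.64 × 10^-27 kg × 6.87 × 10^-12 m)
v = 1.45 × 10^4 m/s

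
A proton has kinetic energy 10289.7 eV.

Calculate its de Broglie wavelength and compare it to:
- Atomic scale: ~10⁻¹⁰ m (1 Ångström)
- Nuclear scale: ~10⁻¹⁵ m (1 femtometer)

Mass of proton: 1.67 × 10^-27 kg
λ = 2.82 × 10^-13 m, which is between nuclear and atomic scales.

Using λ = h/√(2mKE):

KE = 10289.7 eV = 1.649 × 10^-15 J

λ = h/√(2mKE)
λ = (6.626 × 10^-34 J·s) / √(2 × 1.67 × 10^-27 kg × 1.649 × 10^-15 J)
λ = 2.82 × 10^-13 m

Comparison:
- Atomic scale (10⁻¹⁰ m): λ is 0.0028× this size
- Nuclear scale (10⁻¹⁵ m): λ is 2.8e+02× this size

The wavelength is between nuclear and atomic scales.

This wavelength is appropriate for probing atomic structure but too large for nuclear physics experiments.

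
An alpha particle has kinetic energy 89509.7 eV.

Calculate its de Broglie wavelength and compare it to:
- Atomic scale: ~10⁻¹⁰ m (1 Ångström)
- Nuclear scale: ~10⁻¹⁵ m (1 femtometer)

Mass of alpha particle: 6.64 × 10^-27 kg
λ = 4.80 × 10^-14 m, which is between nuclear and atomic scales.

Using λ = h/√(2mKE):

KE = 89509.7 eV = 1.434 × 10^-14 J

λ = h/√(2mKE)
λ = (6.626 × 10^-34 J·s) / √(2 × 6.64 × 10^-27 kg × 1.434 × 10^-14 J)
λ = 4.80 × 10^-14 m

Comparison:
- Atomic scale (10⁻¹⁰ m): λ is 0.00048× this size
- Nuclear scale (10⁻¹⁵ m): λ is 48× this size

The wavelength is between nuclear and atomic scales.

This wavelength is appropriate for probing atomic structure but too large for nuclear physics experiments.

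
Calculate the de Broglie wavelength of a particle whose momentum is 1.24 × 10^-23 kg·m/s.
5.34 × 10^-11 m

Using the de Broglie relation λ = h/p:

λ = h/p
λ = (6.626 × 10^-34 J·s) / (1.24 × 10^-23 kg·m/s)
λ = 5.34 × 10^-11 m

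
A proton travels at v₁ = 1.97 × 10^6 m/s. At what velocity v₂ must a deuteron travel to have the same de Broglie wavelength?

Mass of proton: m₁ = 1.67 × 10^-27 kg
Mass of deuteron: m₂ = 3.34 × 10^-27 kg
v₂ = 9.85 × 10^5 m/s

For equal de Broglie wavelengths: λ₁ = λ₂

h/(m₁v₁) = h/(m₂v₂)
m₁v₁ = m₂v₂
v₂ = v₁ · (m₁/m₂)

v₂ = 1.97 × 10^6 m/s × (1.67 × 10^-27 kg / 3.34 × 10^-27 kg)
v₂ = 9.85 × 10^5 m/s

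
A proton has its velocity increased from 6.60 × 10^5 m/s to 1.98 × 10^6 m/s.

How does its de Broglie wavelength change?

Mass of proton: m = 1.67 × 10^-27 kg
The wavelength decreases by a factor of 3.

Using λ = h/(mv):

Initial wavelength: λ₁ = h/(mv₁) = 6.01 × 10^-13 m
Final wavelength: λ₂ = h/(mv₂) = 2.00 × 10^-13 m

Since λ ∝ 1/v, when velocity increases by a factor of 3, the wavelength decreases by a factor of 3.

λ₂/λ₁ = v₁/v₂ = 1/3

The wavelength decreases by a factor of 3.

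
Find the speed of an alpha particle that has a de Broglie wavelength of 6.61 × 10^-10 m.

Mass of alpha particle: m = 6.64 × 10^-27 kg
1.51 × 10^2 m/s

From the de Broglie relation λ = h/(mv), we solve for v:

v = h/(mλ)
v = (6.626 × 10^-34 J·s) / (6.64 × 10^-27 kg × 6.61 × 10^-10 m)
v = 1.51 × 10^2 m/s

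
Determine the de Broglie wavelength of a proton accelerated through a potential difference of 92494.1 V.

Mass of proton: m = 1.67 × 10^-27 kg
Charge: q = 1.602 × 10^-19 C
9.42 × 10^-14 m

When a particle is accelerated through voltage V, it gains kinetic energy KE = qV.

The de Broglie wavelength is then λ = h/√(2mqV):

λ = h/√(2mqV)
λ = (6.626 × 10^-34 J·s) / √(2 × 1.67 × 10^-27 kg × 1.602 × 10^-19 C × 92494.1 V)
λ = 9.42 × 10^-14 m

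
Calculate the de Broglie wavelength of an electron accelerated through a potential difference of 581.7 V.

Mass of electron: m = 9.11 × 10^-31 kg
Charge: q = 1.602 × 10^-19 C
5.09 × 10^-11 m

When a particle is accelerated through voltage V, it gains kinetic energy KE = qV.

The de Broglie wavelength is then λ = h/√(2mqV):

λ = h/√(2mqV)
λ = (6.626 × 10^-34 J·s) / √(2 × 9.11 × 10^-31 kg × 1.602 × 10^-19 C × 581.7 V)
λ = 5.09 × 10^-11 m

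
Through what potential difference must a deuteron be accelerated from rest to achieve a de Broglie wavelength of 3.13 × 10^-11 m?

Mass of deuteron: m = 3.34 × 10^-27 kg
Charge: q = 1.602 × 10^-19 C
4.19 × 10^-1 V

From λ = h/√(2mqV), we solve for V:

λ² = h²/(2mqV)
V = h²/(2mqλ²)
V = (6.626 × 10^-34 J·s)² / (2 × 3.34 × 10^-27 kg × 1.602 × 10^-19 C × (3.13 × 10^-11 m)²)
V = 4.19 × 10^-1 V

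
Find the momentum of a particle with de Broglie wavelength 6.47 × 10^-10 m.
1.02 × 10^-24 kg·m/s

From the de Broglie relation λ = h/p, we solve for p:

p = h/λ
p = (6.626 × 10^-34 J·s) / (6.47 × 10^-10 m)
p = 1.02 × 10^-24 kg·m/s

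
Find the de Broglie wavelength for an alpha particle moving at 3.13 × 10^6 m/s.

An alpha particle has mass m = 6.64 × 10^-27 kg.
3.19 × 10^-14 m

Using the de Broglie relation λ = h/(mv):

λ = h/(mv)
λ = (6.626 × 10^-34 J·s) / (6.64 × 10^-27 kg × 3.13 × 10^6 m/s)
λ = 3.19 × 10^-14 m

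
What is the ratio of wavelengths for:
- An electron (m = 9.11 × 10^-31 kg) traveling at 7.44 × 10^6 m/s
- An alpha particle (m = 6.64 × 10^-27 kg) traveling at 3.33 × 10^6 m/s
λ₁/λ₂ = 3.26 × 10^3

Using λ = h/(mv):

λ₁ = h/(m₁v₁) = 9.78 × 10^-11 m
λ₂ = h/(m₂v₂) = 3.00 × 10^-14 m

Ratio λ₁/λ₂ = (m₂v₂)/(m₁v₁)
         = (6.64 × 10^-27 kg × 3.33 × 10^6 m/s) / (9.11 × 10^-31 kg × 7.44 × 10^6 m/s)
         = 3.26 × 10^3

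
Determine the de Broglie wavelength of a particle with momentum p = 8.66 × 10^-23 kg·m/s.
7.65 × 10^-12 m

Using the de Broglie relation λ = h/p:

λ = h/p
λ = (6.626 × 10^-34 J·s) / (8.66 × 10^-23 kg·m/s)
λ = 7.65 × 10^-12 m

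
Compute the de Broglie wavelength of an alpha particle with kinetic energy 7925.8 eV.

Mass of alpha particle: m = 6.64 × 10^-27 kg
1.61 × 10^-13 m

Using λ = h/√(2mKE):

First convert KE to Joules: KE = 7925.8 eV = 1.270 × 10^-15 J

λ = h/√(2mKE)
λ = (6.626 × 10^-34 J·s) / √(2 × 6.64 × 10^-27 kg × 1.270 × 10^-15 J)
λ = 1.61 × 10^-13 m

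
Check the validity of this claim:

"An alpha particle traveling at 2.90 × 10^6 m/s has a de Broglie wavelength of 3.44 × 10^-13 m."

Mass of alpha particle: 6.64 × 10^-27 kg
False

The claim is incorrect.

Using λ = h/(mv):
λ = (6.626 × 10^-34 J·s) / (6.64 × 10^-27 kg × 2.90 × 10^6 m/s)
λ = 3.44 × 10^-14 m

The actual wavelength differs from the claimed 3.44 × 10^-13 m.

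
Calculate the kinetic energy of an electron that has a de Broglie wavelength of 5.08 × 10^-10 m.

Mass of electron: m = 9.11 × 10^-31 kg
9.34 × 10^-19 J (or 5.83 eV)

From λ = h/√(2mKE), we solve for KE:

λ² = h²/(2mKE)
KE = h²/(2mλ²)
KE = (6.626 × 10^-34 J·s)² / (2 × 9.11 × 10^-31 kg × (5.08 × 10^-10 m)²)
KE = 9.34 × 10^-19 J
KE = 5.83 eV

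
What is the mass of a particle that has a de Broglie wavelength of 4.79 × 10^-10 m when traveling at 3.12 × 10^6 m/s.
4.43 × 10^-31 kg

From the de Broglie relation λ = h/(mv), we solve for m:

m = h/(λv)
m = (6.626 × 10^-34 J·s) / (4.79 × 10^-10 m × 3.12 × 10^6 m/s)
m = 4.43 × 10^-31 kg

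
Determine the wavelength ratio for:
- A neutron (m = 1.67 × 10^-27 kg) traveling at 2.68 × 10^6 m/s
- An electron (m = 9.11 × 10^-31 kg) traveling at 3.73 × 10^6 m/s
λ₁/λ₂ = 7.59 × 10^-4

Using λ = h/(mv):

λ₁ = h/(m₁v₁) = 1.48 × 10^-13 m
λ₂ = h/(m₂v₂) = 1.95 × 10^-10 m

Ratio λ₁/λ₂ = (m₂v₂)/(m₁v₁)
         = (9.11 × 10^-31 kg × 3.73 × 10^6 m/s) / (1.67 × 10^-27 kg × 2.68 × 10^6 m/s)
         = 7.59 × 10^-4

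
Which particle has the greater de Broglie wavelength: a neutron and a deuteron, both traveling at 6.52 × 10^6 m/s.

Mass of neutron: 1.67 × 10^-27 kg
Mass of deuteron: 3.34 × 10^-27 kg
The neutron has the longer wavelength.

Using λ = h/(mv), since both particles have the same velocity, the wavelength depends only on mass.

For neutron: λ₁ = h/(m₁v) = 6.09 × 10^-14 m
For deuteron: λ₂ = h/(m₂v) = 3.04 × 10^-14 m

Since λ ∝ 1/m at constant velocity, the lighter particle has the longer wavelength.

The neutron has the longer de Broglie wavelength.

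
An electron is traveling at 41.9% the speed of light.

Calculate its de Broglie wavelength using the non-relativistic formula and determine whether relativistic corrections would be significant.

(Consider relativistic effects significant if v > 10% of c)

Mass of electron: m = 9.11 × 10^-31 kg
Yes, relativistic corrections are needed.

Using the non-relativistic de Broglie formula λ = h/(mv):

v = 41.9% × c = 1.256 × 10^8 m/s

λ = h/(mv)
λ = (6.626 × 10^-34 J·s) / (9.11 × 10^-31 kg × 1.256 × 10^8 m/s)
λ = 5.79 × 10^-12 m

Since v = 41.9% of c > 10% of c, relativistic corrections ARE significant and the actual wavelength would differ from this non-relativistic estimate.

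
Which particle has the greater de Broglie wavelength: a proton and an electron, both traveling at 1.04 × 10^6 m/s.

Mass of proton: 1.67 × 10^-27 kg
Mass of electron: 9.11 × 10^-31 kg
The electron has the longer wavelength.

Using λ = h/(mv), since both particles have the same velocity, the wavelength depends only on mass.

For proton: λ₁ = h/(m₁v) = 3.82 × 10^-13 m
For electron: λ₂ = h/(m₂v) = 6.99 × 10^-10 m

Since λ ∝ 1/m at constant velocity, the lighter particle has the longer wavelength.

The electron has the longer de Broglie wavelength.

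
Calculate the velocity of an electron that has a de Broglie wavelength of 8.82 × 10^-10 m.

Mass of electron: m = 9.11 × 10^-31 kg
8.25 × 10^5 m/s

From the de Broglie relation λ = h/(mv), we solve for v:

v = h/(mλ)
v = (6.626 × 10^-34 J·s) / (9.11 × 10^-31 kg × 8.82 × 10^-10 m)
v = 8.25 × 10^5 m/s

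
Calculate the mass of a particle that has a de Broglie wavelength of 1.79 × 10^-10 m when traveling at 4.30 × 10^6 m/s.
8.61 × 10^-31 kg

From the de Broglie relation λ = h/(mv), we solve for m:

m = h/(λv)
m = (6.626 × 10^-34 J·s) / (1.79 × 10^-10 m × 4.30 × 10^6 m/s)
m = 8.61 × 10^-31 kg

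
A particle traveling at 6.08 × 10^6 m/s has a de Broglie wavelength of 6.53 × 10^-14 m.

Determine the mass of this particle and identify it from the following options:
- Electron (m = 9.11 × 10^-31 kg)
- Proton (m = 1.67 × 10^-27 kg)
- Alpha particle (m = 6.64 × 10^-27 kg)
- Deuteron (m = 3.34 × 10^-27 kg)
The particle is a proton.

From λ = h/(mv), solve for mass:

m = h/(λv)
m = (6.626 × 10^-34 J·s) / (6.53 × 10^-14 m × 6.08 × 10^6 m/s)
m = 1.67 × 10^-27 kg

Comparing with the listed masses, this is closest to a proton.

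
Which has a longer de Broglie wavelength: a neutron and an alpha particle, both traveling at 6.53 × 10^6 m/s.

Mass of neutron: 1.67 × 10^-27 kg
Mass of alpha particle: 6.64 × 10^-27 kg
The neutron has the longer wavelength.

Using λ = h/(mv), since both particles have the same velocity, the wavelength depends only on mass.

For neutron: λ₁ = h/(m₁v) = 6.08 × 10^-14 m
For alpha particle: λ₂ = h/(m₂v) = 1.53 × 10^-14 m

Since λ ∝ 1/m at constant velocity, the lighter particle has the longer wavelength.

The neutron has the longer de Broglie wavelength.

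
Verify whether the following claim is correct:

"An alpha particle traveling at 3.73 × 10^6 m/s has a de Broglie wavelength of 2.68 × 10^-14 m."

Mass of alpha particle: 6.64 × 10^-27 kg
True

The claim is correct.

Using λ = h/(mv):
λ = (6.626 × 10^-34 J·s) / (6.64 × 10^-27 kg × 3.73 × 10^6 m/s)
λ = 2.68 × 10^-14 m

This matches the claimed value.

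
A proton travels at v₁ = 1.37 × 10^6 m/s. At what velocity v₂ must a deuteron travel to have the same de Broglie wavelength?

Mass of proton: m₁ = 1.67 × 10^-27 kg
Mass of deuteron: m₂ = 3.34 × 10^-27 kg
v₂ = 6.85 × 10^5 m/s

For equal de Broglie wavelengths: λ₁ = λ₂

h/(m₁v₁) = h/(m₂v₂)
m₁v₁ = m₂v₂
v₂ = v₁ · (m₁/m₂)

v₂ = 1.37 × 10^6 m/s × (1.67 × 10^-27 kg / 3.34 × 10^-27 kg)
v₂ = 6.85 × 10^5 m/s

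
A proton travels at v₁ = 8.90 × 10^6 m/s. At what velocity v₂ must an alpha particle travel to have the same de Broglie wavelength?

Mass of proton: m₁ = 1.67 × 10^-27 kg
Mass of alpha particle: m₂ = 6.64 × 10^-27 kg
v₂ = 2.24 × 10^6 m/s

For equal de Broglie wavelengths: λ₁ = λ₂

h/(m₁v₁) = h/(m₂v₂)
m₁v₁ = m₂v₂
v₂ = v₁ · (m₁/m₂)

v₂ = 8.90 × 10^6 m/s × (1.67 × 10^-27 kg / 6.64 × 10^-27 kg)
v₂ = 2.24 × 10^6 m/s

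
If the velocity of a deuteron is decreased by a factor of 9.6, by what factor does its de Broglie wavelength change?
The wavelength increases by a factor of 9.6.

From λ = h/(mv), the wavelength is inversely proportional to velocity:

λ ∝ 1/v

If v → v/9.6, then λ → 9.6λ

When velocity is decreased by a factor of 9.6, the wavelength increases by a factor of 9.6.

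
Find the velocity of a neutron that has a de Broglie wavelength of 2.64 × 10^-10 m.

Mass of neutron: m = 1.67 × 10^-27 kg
1.50 × 10^3 m/s

From the de Broglie relation λ = h/(mv), we solve for v:

v = h/(mλ)
v = (6.626 × 10^-34 J·s) / (1.67 × 10^-27 kg × 2.64 × 10^-10 m)
v = 1.50 × 10^3 m/s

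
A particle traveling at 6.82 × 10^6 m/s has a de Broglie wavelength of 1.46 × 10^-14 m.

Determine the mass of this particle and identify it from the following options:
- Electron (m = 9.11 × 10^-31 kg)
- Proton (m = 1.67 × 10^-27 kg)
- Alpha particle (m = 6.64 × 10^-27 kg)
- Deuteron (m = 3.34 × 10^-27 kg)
The particle is an alpha particle.

From λ = h/(mv), solve for mass:

m = h/(λv)
m = (6.626 × 10^-34 J·s) / (1.46 × 10^-14 m × 6.82 × 10^6 m/s)
m = 6.65 × 10^-27 kg

Comparing with the listed masses, this is closest to an alpha particle.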